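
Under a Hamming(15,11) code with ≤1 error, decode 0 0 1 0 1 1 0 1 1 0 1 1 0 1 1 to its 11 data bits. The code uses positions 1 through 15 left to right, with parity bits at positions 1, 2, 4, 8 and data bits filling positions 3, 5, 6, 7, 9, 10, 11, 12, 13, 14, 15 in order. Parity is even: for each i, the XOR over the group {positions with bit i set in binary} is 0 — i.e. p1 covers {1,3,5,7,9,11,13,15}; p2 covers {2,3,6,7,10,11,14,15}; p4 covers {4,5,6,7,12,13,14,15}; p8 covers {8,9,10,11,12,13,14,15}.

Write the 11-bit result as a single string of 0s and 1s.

11111011011

s1 (pos 1,3,5,7,9,11,13,15): 0⊕1⊕1⊕0⊕1⊕1⊕0⊕1 = 1
s2 (pos 2,3,6,7,10,11,14,15): 0⊕1⊕1⊕0⊕0⊕1⊕1⊕1 = 1
s4 (pos 4,5,6,7,12,13,14,15): 0⊕1⊕1⊕0⊕1⊕0⊕1⊕1 = 1
s8 (pos 8,9,10,11,12,13,14,15): 1⊕1⊕0⊕1⊕1⊕0⊕1⊕1 = 0
Syndrome s8…s1 = 0111 → error at position 7.
Flip position 7: 001011011011011 → 001011111011011
Read data bits from positions 3,5,6,7,9,10,11,12,13,14,15: 11111011011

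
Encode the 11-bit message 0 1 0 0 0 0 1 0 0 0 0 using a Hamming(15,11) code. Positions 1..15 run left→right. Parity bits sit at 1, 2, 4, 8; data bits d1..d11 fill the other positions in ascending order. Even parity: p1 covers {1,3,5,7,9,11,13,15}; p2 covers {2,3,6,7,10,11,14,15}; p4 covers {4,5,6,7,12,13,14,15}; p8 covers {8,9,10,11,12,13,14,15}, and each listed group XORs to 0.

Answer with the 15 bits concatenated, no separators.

Place data at non-parity positions: p1 p2 0 p4 1 0 0 p8 0 0 1 0 0 0 0
p1 (pos 1,3,5,7,9,11,13,15): XOR of data positions = 0⊕1⊕0⊕0⊕1⊕0⊕0 = 0
p2 (pos 2,3,6,7,10,11,14,15): XOR of data positions = 0⊕0⊕0⊕0⊕1⊕0⊕0 = 1
p4 (pos 4,5,6,7,12,13,14,15): XOR of data positions = 1⊕0⊕0⊕0⊕0⊕0⊕0 = 1
p8 (pos 8,9,10,11,12,13,14,15): XOR of data positions = 0⊕0⊕1⊕0⊕0⊕0⊕0 = 1
Codeword: 010110010010000

010110010010000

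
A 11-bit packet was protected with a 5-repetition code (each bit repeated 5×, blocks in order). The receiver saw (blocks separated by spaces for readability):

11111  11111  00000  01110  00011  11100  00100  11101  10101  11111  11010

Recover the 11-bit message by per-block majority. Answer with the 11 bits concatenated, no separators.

11010101111

Block 1 (11111): 5 ones → 1
Block 2 (11111): 5 ones → 1
Block 3 (00000): 0 ones → 0
Block 4 (01110): 3 ones → 1
Block 5 (00011): 2 ones → 0
Block 6 (11100): 3 ones → 1
Block 7 (00100): 1 one → 0
Block 8 (11101): 4 ones → 1
Block 9 (10101): 3 ones → 1
Block 10 (11111): 5 ones → 1
Block 11 (11010): 3 ones → 1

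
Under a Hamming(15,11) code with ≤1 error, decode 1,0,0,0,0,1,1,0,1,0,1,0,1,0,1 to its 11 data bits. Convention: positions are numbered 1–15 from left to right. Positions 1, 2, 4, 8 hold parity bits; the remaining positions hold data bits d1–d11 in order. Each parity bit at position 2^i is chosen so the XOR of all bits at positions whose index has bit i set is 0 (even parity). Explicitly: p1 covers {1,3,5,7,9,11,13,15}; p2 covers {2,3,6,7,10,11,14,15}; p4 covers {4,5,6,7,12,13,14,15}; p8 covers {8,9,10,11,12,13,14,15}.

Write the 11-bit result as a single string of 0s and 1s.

00111010101

s1 (pos 1,3,5,7,9,11,13,15): 1⊕0⊕0⊕1⊕1⊕1⊕1⊕1 = 0
s2 (pos 2,3,6,7,10,11,14,15): 0⊕0⊕1⊕1⊕0⊕1⊕0⊕1 = 0
s4 (pos 4,5,6,7,12,13,14,15): 0⊕0⊕1⊕1⊕0⊕1⊕0⊕1 = 0
s8 (pos 8,9,10,11,12,13,14,15): 0⊕1⊕0⊕1⊕0⊕1⊕0⊕1 = 0
Syndrome s8…s1 = 0000 → no error.
Read data bits from positions 3,5,6,7,9,10,11,12,13,14,15: 00111010101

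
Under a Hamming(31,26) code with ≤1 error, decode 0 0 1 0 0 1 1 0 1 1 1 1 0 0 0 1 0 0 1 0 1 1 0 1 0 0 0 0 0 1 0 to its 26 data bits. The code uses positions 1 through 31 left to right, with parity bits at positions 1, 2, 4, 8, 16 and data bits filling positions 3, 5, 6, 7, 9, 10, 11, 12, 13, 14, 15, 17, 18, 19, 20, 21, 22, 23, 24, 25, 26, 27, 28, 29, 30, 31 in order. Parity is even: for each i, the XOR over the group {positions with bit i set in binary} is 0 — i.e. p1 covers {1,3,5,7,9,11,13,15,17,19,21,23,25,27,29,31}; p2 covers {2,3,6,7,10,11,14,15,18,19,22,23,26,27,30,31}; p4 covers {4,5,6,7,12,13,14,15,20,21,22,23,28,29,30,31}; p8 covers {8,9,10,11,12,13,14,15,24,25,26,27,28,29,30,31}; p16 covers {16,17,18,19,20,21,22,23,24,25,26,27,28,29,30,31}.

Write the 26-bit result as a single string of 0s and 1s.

s1 (pos 1,3,5,7,9,11,13,15,17,19,21,23,25,27,29,31): 0⊕1⊕0⊕1⊕1⊕1⊕0⊕0⊕0⊕1⊕1⊕0⊕0⊕0⊕0⊕0 = 0
s2 (pos 2,3,6,7,10,11,14,15,18,19,22,23,26,27,30,31): 0⊕1⊕1⊕1⊕1⊕1⊕0⊕0⊕0⊕1⊕1⊕0⊕0⊕0⊕1⊕0 = 0
s4 (pos 4,5,6,7,12,13,14,15,20,21,22,23,28,29,30,31): 0⊕0⊕1⊕1⊕1⊕0⊕0⊕0⊕0⊕1⊕1⊕0⊕0⊕0⊕1⊕0 = 0
s8 (pos 8,9,10,11,12,13,14,15,24,25,26,27,28,29,30,31): 0⊕1⊕1⊕1⊕1⊕0⊕0⊕0⊕1⊕0⊕0⊕0⊕0⊕0⊕1⊕0 = 0
s16 (pos 16,17,18,19,20,21,22,23,24,25,26,27,28,29,30,31): 1⊕0⊕0⊕1⊕0⊕1⊕1⊕0⊕1⊕0⊕0⊕0⊕0⊕0⊕1⊕0 = 0
Syndrome s16…s1 = 00000 → no error.
Read data bits from positions 3,5,6,7,9,10,11,12,13,14,15,17,18,19,20,21,22,23,24,25,26,27,28,29,30,31: 10111111000001011010000010

10111111000001011010000010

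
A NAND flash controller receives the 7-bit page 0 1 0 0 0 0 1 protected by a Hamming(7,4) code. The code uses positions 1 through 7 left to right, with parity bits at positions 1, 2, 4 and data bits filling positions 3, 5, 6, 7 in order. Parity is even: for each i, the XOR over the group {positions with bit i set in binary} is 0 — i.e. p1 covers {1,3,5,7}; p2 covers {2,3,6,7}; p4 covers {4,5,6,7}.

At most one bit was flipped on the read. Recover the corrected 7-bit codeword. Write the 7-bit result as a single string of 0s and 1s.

s1 (pos 1,3,5,7): 0⊕0⊕0⊕1 = 1
s2 (pos 2,3,6,7): 1⊕0⊕0⊕1 = 0
s4 (pos 4,5,6,7): 0⊕0⊕0⊕1 = 1
Syndrome s4…s1 = 101 → error at position 5.
Flip position 5: 0100001 → 0100101

0100101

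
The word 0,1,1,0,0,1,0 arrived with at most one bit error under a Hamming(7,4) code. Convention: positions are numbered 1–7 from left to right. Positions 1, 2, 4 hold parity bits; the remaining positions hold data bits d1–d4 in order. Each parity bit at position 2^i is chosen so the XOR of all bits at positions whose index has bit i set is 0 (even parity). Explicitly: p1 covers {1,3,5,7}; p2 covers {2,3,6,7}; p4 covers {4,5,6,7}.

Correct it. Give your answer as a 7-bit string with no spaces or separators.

s1 (pos 1,3,5,7): 0⊕1⊕0⊕0 = 1
s2 (pos 2,3,6,7): 1⊕1⊕1⊕0 = 1
s4 (pos 4,5,6,7): 0⊕0⊕1⊕0 = 1
Syndrome s4…s1 = 111 → error at position 7.
Flip position 7: 0110010 → 0110011

0110011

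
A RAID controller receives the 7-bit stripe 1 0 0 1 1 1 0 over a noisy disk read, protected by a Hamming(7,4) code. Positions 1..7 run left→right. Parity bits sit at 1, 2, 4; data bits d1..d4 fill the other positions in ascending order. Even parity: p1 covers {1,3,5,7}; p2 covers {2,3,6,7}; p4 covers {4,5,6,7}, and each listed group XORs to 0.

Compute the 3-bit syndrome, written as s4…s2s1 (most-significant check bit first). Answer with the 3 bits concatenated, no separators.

s1 (pos 1,3,5,7): 1⊕0⊕1⊕0 = 0
s2 (pos 2,3,6,7): 0⊕0⊕1⊕0 = 1
s4 (pos 4,5,6,7): 1⊕1⊕1⊕0 = 1
Syndrome s4…s1 = 110 → error at position 6.

110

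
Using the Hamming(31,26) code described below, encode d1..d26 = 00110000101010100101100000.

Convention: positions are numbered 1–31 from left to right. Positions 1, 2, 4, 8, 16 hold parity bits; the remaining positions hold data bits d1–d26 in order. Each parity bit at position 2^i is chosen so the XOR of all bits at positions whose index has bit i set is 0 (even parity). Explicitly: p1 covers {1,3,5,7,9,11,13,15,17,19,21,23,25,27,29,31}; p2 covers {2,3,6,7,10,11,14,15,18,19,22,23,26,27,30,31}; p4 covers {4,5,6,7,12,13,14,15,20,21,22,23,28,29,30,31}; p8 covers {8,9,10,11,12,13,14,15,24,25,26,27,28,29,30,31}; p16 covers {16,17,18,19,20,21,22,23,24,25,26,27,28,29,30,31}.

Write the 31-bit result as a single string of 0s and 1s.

Place data at non-parity positions: p1 p2 0 p4 0 1 1 p8 0 0 0 0 1 0 1 p16 0 1 0 1 0 0 1 0 1 1 0 0 0 0 0
p1 (pos 1,3,5,7,9,11,13,15,17,19,21,23,25,27,29,31): XOR of data positions = 0⊕0⊕1⊕0⊕0⊕1⊕1⊕0⊕0⊕0⊕1⊕1⊕0⊕0⊕0 = 1
p2 (pos 2,3,6,7,10,11,14,15,18,19,22,23,26,27,30,31): XOR of data positions = 0⊕1⊕1⊕0⊕0⊕0⊕1⊕1⊕0⊕0⊕1⊕1⊕0⊕0⊕0 = 0
p4 (pos 4,5,6,7,12,13,14,15,20,21,22,23,28,29,30,31): XOR of data positions = 0⊕1⊕1⊕0⊕1⊕0⊕1⊕1⊕0⊕0⊕1⊕0⊕0⊕0⊕0 = 0
p8 (pos 8,9,10,11,12,13,14,15,24,25,26,27,28,29,30,31): XOR of data positions = 0⊕0⊕0⊕0⊕1⊕0⊕1⊕0⊕1⊕1⊕0⊕0⊕0⊕0⊕0 = 0
p16 (pos 16,17,18,19,20,21,22,23,24,25,26,27,28,29,30,31): XOR of data positions = 0⊕1⊕0⊕1⊕0⊕0⊕1⊕0⊕1⊕1⊕0⊕0⊕0⊕0⊕0 = 1
Codeword: 1000011000001011010100101100000

1000011000001011010100101100000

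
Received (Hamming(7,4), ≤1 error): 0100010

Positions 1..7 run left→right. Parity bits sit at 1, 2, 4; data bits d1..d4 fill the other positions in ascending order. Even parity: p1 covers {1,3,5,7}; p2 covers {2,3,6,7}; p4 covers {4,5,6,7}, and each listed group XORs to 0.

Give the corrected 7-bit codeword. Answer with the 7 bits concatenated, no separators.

0101010

s1 (pos 1,3,5,7): 0⊕0⊕0⊕0 = 0
s2 (pos 2,3,6,7): 1⊕0⊕1⊕0 = 0
s4 (pos 4,5,6,7): 0⊕0⊕1⊕0 = 1
Syndrome s4…s1 = 100 → error at position 4.
Flip position 4: 0100010 → 0101010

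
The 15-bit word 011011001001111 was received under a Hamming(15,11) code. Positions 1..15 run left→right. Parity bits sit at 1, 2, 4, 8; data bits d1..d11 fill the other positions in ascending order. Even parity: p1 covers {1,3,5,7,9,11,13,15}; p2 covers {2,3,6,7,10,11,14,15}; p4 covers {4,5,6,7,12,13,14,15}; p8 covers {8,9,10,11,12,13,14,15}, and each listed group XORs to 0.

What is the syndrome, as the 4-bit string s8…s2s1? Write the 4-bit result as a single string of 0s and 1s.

s1 (pos 1,3,5,7,9,11,13,15): 0⊕1⊕1⊕0⊕1⊕0⊕1⊕1 = 1
s2 (pos 2,3,6,7,10,11,14,15): 1⊕1⊕1⊕0⊕0⊕0⊕1⊕1 = 1
s4 (pos 4,5,6,7,12,13,14,15): 0⊕1⊕1⊕0⊕1⊕1⊕1⊕1 = 0
s8 (pos 8,9,10,11,12,13,14,15): 0⊕1⊕0⊕0⊕1⊕1⊕1⊕1 = 1
Syndrome s8…s1 = 1011 → error at position 11.

1011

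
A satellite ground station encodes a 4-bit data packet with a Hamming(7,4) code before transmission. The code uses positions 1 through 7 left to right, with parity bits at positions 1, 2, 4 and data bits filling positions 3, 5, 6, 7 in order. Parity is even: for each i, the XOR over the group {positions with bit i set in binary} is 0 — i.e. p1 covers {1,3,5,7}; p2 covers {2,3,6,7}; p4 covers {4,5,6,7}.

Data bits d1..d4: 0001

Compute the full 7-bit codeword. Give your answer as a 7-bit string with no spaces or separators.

Place data at non-parity positions: p1 p2 0 p4 0 0 1
p1 (pos 1,3,5,7): XOR of data positions = 0⊕0⊕1 = 1
p2 (pos 2,3,6,7): XOR of data positions = 0⊕0⊕1 = 1
p4 (pos 4,5,6,7): XOR of data positions = 0⊕0⊕1 = 1
Codeword: 1101001

1101001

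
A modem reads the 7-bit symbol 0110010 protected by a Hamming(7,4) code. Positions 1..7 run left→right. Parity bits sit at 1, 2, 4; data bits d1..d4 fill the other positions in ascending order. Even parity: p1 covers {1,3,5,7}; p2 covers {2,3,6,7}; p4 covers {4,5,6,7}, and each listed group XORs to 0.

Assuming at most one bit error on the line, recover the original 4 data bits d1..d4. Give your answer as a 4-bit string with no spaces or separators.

1011

s1 (pos 1,3,5,7): 0⊕1⊕0⊕0 = 1
s2 (pos 2,3,6,7): 1⊕1⊕1⊕0 = 1
s4 (pos 4,5,6,7): 0⊕0⊕1⊕0 = 1
Syndrome s4…s1 = 111 → error at position 7.
Flip position 7: 0110010 → 0110011
Read data bits from positions 3,5,6,7: 1011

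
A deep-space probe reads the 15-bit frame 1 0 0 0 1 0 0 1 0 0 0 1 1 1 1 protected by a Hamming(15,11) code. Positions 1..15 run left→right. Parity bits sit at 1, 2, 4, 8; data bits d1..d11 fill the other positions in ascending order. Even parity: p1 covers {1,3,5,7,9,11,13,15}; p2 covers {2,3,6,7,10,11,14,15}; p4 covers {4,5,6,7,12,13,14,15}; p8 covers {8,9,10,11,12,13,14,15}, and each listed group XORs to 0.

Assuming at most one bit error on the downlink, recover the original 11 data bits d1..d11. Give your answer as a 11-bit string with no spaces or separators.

s1 (pos 1,3,5,7,9,11,13,15): 1⊕0⊕1⊕0⊕0⊕0⊕1⊕1 = 0
s2 (pos 2,3,6,7,10,11,14,15): 0⊕0⊕0⊕0⊕0⊕0⊕1⊕1 = 0
s4 (pos 4,5,6,7,12,13,14,15): 0⊕1⊕0⊕0⊕1⊕1⊕1⊕1 = 1
s8 (pos 8,9,10,11,12,13,14,15): 1⊕0⊕0⊕0⊕1⊕1⊕1⊕1 = 1
Syndrome s8…s1 = 1100 → error at position 12.
Flip position 12: 100010010001111 → 100010010000111
Read data bits from positions 3,5,6,7,9,10,11,12,13,14,15: 01000000111

01000000111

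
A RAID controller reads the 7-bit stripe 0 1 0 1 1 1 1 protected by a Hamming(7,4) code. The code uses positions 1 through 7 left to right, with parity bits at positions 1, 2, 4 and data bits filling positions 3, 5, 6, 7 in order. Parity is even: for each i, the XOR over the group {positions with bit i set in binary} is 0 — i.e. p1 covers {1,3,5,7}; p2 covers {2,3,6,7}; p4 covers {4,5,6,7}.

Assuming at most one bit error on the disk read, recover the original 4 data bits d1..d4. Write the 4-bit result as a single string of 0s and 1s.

0111

s1 (pos 1,3,5,7): 0⊕0⊕1⊕1 = 0
s2 (pos 2,3,6,7): 1⊕0⊕1⊕1 = 1
s4 (pos 4,5,6,7): 1⊕1⊕1⊕1 = 0
Syndrome s4…s1 = 010 → error at position 2.
Flip position 2: 0101111 → 0001111
Read data bits from positions 3,5,6,7: 0111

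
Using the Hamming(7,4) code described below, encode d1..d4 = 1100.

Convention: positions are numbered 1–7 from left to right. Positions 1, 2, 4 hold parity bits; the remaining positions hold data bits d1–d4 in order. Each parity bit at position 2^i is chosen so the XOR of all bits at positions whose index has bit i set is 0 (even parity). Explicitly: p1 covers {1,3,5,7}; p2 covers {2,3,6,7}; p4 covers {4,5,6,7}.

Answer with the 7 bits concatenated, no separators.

Place data at non-parity positions: p1 p2 1 p4 1 0 0
p1 (pos 1,3,5,7): XOR of data positions = 1⊕1⊕0 = 0
p2 (pos 2,3,6,7): XOR of data positions = 1⊕0⊕0 = 1
p4 (pos 4,5,6,7): XOR of data positions = 1⊕0⊕0 = 1
Codeword: 0111100

0111100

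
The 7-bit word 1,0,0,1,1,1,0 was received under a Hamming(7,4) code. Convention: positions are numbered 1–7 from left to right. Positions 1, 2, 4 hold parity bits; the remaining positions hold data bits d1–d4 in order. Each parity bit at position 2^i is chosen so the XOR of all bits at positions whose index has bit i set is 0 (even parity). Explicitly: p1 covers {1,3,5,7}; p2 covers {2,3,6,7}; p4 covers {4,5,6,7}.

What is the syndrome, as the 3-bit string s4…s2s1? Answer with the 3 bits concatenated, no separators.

s1 (pos 1,3,5,7): 1⊕0⊕1⊕0 = 0
s2 (pos 2,3,6,7): 0⊕0⊕1⊕0 = 1
s4 (pos 4,5,6,7): 1⊕1⊕1⊕0 = 1
Syndrome s4…s1 = 110 → error at position 6.

110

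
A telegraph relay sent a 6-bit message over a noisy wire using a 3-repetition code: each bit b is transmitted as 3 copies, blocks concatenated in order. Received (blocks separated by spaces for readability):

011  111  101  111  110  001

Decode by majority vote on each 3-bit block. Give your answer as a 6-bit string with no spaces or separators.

Block 1 (011): 2 ones → 1
Block 2 (111): 3 ones → 1
Block 3 (101): 2 ones → 1
Block 4 (111): 3 ones → 1
Block 5 (110): 2 ones → 1
Block 6 (001): 1 one → 0

111110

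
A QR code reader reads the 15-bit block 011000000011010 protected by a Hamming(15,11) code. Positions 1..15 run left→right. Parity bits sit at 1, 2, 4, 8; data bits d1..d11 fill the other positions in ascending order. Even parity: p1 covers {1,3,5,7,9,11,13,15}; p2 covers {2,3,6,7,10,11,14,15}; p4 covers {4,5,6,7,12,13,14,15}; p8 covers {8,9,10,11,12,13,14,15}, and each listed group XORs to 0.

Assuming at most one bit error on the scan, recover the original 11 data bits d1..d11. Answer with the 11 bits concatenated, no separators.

s1 (pos 1,3,5,7,9,11,13,15): 0⊕1⊕0⊕0⊕0⊕1⊕0⊕0 = 0
s2 (pos 2,3,6,7,10,11,14,15): 1⊕1⊕0⊕0⊕0⊕1⊕1⊕0 = 0
s4 (pos 4,5,6,7,12,13,14,15): 0⊕0⊕0⊕0⊕1⊕0⊕1⊕0 = 0
s8 (pos 8,9,10,11,12,13,14,15): 0⊕0⊕0⊕1⊕1⊕0⊕1⊕0 = 1
Syndrome s8…s1 = 1000 → error at position 8.
Flip position 8: 011000000011010 → 011000010011010
Read data bits from positions 3,5,6,7,9,10,11,12,13,14,15: 10000011010

10000011010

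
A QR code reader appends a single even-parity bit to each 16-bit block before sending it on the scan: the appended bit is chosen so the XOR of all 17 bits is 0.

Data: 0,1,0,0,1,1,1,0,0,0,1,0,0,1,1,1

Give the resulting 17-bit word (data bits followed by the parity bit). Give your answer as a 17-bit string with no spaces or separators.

XOR of the 16 data bits: 0⊕1⊕0⊕0⊕1⊕1⊕1⊕0⊕0⊕0⊕1⊕0⊕0⊕1⊕1⊕1 = 0
Parity bit = 0 (so all 17 bits XOR to 0).

01001110001001110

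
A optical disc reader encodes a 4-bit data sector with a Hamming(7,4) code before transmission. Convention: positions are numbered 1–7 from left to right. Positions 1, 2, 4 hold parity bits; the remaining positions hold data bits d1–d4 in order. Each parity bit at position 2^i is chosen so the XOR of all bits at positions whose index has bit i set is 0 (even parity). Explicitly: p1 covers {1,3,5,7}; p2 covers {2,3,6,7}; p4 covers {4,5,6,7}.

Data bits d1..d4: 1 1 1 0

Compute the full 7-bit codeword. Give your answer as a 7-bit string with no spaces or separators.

0010110

Place data at non-parity positions: p1 p2 1 p4 1 1 0
p1 (pos 1,3,5,7): XOR of data positions = 1⊕1⊕0 = 0
p2 (pos 2,3,6,7): XOR of data positions = 1⊕1⊕0 = 0
p4 (pos 4,5,6,7): XOR of data positions = 1⊕1⊕0 = 0
Codeword: 0010110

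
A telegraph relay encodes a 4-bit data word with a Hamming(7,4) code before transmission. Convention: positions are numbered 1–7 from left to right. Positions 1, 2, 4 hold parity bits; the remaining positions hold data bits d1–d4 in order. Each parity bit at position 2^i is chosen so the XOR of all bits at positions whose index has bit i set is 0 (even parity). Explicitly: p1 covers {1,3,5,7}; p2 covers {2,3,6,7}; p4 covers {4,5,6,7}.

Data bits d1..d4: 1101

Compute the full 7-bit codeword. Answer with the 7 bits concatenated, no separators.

1010101

Place data at non-parity positions: p1 p2 1 p4 1 0 1
p1 (pos 1,3,5,7): XOR of data positions = 1⊕1⊕1 = 1
p2 (pos 2,3,6,7): XOR of data positions = 1⊕0⊕1 = 0
p4 (pos 4,5,6,7): XOR of data positions = 1⊕0⊕1 = 0
Codeword: 1010101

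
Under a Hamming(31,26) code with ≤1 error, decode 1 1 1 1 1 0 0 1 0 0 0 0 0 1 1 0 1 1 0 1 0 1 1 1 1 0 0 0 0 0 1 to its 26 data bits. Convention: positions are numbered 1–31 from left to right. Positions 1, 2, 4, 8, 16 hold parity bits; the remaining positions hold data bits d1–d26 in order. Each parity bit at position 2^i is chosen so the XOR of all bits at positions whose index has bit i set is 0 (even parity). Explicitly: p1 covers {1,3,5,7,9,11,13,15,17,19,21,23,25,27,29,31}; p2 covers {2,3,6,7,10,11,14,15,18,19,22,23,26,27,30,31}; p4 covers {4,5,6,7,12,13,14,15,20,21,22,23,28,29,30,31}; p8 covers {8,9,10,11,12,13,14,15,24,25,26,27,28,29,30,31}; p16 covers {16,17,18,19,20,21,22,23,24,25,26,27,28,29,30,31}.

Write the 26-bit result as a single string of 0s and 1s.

s1 (pos 1,3,5,7,9,11,13,15,17,19,21,23,25,27,29,31): 1⊕1⊕1⊕0⊕0⊕0⊕0⊕1⊕1⊕0⊕0⊕1⊕1⊕0⊕0⊕1 = 0
s2 (pos 2,3,6,7,10,11,14,15,18,19,22,23,26,27,30,31): 1⊕1⊕0⊕0⊕0⊕0⊕1⊕1⊕1⊕0⊕1⊕1⊕0⊕0⊕0⊕1 = 0
s4 (pos 4,5,6,7,12,13,14,15,20,21,22,23,28,29,30,31): 1⊕1⊕0⊕0⊕0⊕0⊕1⊕1⊕1⊕0⊕1⊕1⊕0⊕0⊕0⊕1 = 0
s8 (pos 8,9,10,11,12,13,14,15,24,25,26,27,28,29,30,31): 1⊕0⊕0⊕0⊕0⊕0⊕1⊕1⊕1⊕1⊕0⊕0⊕0⊕0⊕0⊕1 = 0
s16 (pos 16,17,18,19,20,21,22,23,24,25,26,27,28,29,30,31): 0⊕1⊕1⊕0⊕1⊕0⊕1⊕1⊕1⊕1⊕0⊕0⊕0⊕0⊕0⊕1 = 0
Syndrome s16…s1 = 00000 → no error.
Read data bits from positions 3,5,6,7,9,10,11,12,13,14,15,17,18,19,20,21,22,23,24,25,26,27,28,29,30,31: 11000000011110101111000001

11000000011110101111000001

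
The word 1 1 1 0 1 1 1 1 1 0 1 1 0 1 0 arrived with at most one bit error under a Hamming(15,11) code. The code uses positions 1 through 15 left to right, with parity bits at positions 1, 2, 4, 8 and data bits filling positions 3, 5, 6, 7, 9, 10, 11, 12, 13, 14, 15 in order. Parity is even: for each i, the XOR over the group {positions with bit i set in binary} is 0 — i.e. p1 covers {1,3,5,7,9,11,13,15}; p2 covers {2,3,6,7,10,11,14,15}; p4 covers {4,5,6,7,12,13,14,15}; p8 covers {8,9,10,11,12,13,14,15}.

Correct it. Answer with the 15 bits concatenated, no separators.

111011111010010

s1 (pos 1,3,5,7,9,11,13,15): 1⊕1⊕1⊕1⊕1⊕1⊕0⊕0 = 0
s2 (pos 2,3,6,7,10,11,14,15): 1⊕1⊕1⊕1⊕0⊕1⊕1⊕0 = 0
s4 (pos 4,5,6,7,12,13,14,15): 0⊕1⊕1⊕1⊕1⊕0⊕1⊕0 = 1
s8 (pos 8,9,10,11,12,13,14,15): 1⊕1⊕0⊕1⊕1⊕0⊕1⊕0 = 1
Syndrome s8…s1 = 1100 → error at position 12.
Flip position 12: 111011111011010 → 111011111010010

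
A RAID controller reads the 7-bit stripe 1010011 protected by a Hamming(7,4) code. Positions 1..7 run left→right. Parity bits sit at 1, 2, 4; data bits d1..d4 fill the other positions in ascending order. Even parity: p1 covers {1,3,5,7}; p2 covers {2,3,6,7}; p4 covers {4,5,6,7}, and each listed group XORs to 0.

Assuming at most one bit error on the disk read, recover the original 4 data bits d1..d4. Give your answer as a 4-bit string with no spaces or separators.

0011

s1 (pos 1,3,5,7): 1⊕1⊕0⊕1 = 1
s2 (pos 2,3,6,7): 0⊕1⊕1⊕1 = 1
s4 (pos 4,5,6,7): 0⊕0⊕1⊕1 = 0
Syndrome s4…s1 = 011 → error at position 3.
Flip position 3: 1010011 → 1000011
Read data bits from positions 3,5,6,7: 0011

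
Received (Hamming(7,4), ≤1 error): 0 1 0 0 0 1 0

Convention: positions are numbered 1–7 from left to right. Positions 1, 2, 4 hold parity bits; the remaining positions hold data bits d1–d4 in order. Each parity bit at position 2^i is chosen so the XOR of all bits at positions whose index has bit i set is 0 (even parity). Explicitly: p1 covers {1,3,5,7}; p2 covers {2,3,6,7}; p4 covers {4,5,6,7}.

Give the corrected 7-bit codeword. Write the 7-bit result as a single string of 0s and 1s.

s1 (pos 1,3,5,7): 0⊕0⊕0⊕0 = 0
s2 (pos 2,3,6,7): 1⊕0⊕1⊕0 = 0
s4 (pos 4,5,6,7): 0⊕0⊕1⊕0 = 1
Syndrome s4…s1 = 100 → error at position 4.
Flip position 4: 0100010 → 0101010

0101010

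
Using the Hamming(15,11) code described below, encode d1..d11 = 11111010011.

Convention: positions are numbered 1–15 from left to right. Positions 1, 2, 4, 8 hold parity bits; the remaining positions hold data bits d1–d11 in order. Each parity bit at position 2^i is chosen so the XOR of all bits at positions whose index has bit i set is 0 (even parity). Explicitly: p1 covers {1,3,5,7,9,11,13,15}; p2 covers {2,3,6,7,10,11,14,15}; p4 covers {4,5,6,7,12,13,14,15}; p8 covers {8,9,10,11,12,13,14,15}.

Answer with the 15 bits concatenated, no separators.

001111101010011

Place data at non-parity positions: p1 p2 1 p4 1 1 1 p8 1 0 1 0 0 1 1
p1 (pos 1,3,5,7,9,11,13,15): XOR of data positions = 1⊕1⊕1⊕1⊕1⊕0⊕1 = 0
p2 (pos 2,3,6,7,10,11,14,15): XOR of data positions = 1⊕1⊕1⊕0⊕1⊕1⊕1 = 0
p4 (pos 4,5,6,7,12,13,14,15): XOR of data positions = 1⊕1⊕1⊕0⊕0⊕1⊕1 = 1
p8 (pos 8,9,10,11,12,13,14,15): XOR of data positions = 1⊕0⊕1⊕0⊕0⊕1⊕1 = 0
Codeword: 001111101010011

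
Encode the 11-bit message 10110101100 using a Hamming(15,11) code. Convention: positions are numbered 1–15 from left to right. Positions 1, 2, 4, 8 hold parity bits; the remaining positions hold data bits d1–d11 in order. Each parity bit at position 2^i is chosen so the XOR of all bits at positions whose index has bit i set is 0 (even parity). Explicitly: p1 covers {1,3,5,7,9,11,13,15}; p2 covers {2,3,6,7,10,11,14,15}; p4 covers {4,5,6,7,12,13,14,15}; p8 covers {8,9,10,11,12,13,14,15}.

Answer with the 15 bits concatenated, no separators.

101001110101100

Place data at non-parity positions: p1 p2 1 p4 0 1 1 p8 0 1 0 1 1 0 0
p1 (pos 1,3,5,7,9,11,13,15): XOR of data positions = 1⊕0⊕1⊕0⊕0⊕1⊕0 = 1
p2 (pos 2,3,6,7,10,11,14,15): XOR of data positions = 1⊕1⊕1⊕1⊕0⊕0⊕0 = 0
p4 (pos 4,5,6,7,12,13,14,15): XOR of data positions = 0⊕1⊕1⊕1⊕1⊕0⊕0 = 0
p8 (pos 8,9,10,11,12,13,14,15): XOR of data positions = 0⊕1⊕0⊕1⊕1⊕0⊕0 = 1
Codeword: 101001110101100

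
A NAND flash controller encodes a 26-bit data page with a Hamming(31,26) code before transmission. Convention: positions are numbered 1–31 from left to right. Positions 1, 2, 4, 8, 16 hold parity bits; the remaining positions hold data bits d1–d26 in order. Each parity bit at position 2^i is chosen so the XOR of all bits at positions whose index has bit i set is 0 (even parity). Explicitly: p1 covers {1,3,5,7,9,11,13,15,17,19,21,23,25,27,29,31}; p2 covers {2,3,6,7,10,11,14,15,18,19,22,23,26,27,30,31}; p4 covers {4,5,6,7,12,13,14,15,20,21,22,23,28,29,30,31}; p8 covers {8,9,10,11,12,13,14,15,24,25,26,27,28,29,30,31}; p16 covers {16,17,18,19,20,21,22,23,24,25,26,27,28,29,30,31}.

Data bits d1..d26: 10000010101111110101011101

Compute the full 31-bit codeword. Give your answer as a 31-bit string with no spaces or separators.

0010000000101011111110101011101

Place data at non-parity positions: p1 p2 1 p4 0 0 0 p8 0 0 1 0 1 0 1 p16 1 1 1 1 1 0 1 0 1 0 1 1 1 0 1
p1 (pos 1,3,5,7,9,11,13,15,17,19,21,23,25,27,29,31): XOR of data positions = 1⊕0⊕0⊕0⊕1⊕1⊕1⊕1⊕1⊕1⊕1⊕1⊕1⊕1⊕1 = 0
p2 (pos 2,3,6,7,10,11,14,15,18,19,22,23,26,27,30,31): XOR of data positions = 1⊕0⊕0⊕0⊕1⊕0⊕1⊕1⊕1⊕0⊕1⊕0⊕1⊕0⊕1 = 0
p4 (pos 4,5,6,7,12,13,14,15,20,21,22,23,28,29,30,31): XOR of data positions = 0⊕0⊕0⊕0⊕1⊕0⊕1⊕1⊕1⊕0⊕1⊕1⊕1⊕0⊕1 = 0
p8 (pos 8,9,10,11,12,13,14,15,24,25,26,27,28,29,30,31): XOR of data positions = 0⊕0⊕1⊕0⊕1⊕0⊕1⊕0⊕1⊕0⊕1⊕1⊕1⊕0⊕1 = 0
p16 (pos 16,17,18,19,20,21,22,23,24,25,26,27,28,29,30,31): XOR of data positions = 1⊕1⊕1⊕1⊕1⊕0⊕1⊕0⊕1⊕0⊕1⊕1⊕1⊕0⊕1 = 1
Codeword: 0010000000101011111110101011101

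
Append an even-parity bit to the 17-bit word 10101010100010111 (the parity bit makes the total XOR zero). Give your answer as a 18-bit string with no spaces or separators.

101010101000101111

XOR of the 17 data bits: 1⊕0⊕1⊕0⊕1⊕0⊕1⊕0⊕1⊕0⊕0⊕0⊕1⊕0⊕1⊕1⊕1 = 1
Parity bit = 1 (so all 18 bits XOR to 0).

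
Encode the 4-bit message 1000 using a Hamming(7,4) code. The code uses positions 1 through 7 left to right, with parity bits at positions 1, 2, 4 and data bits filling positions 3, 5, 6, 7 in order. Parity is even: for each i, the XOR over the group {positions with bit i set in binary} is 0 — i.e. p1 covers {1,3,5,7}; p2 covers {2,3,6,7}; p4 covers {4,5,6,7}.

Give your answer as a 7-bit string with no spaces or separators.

Place data at non-parity positions: p1 p2 1 p4 0 0 0
p1 (pos 1,3,5,7): XOR of data positions = 1⊕0⊕0 = 1
p2 (pos 2,3,6,7): XOR of data positions = 1⊕0⊕0 = 1
p4 (pos 4,5,6,7): XOR of data positions = 0⊕0⊕0 = 0
Codeword: 1110000

1110000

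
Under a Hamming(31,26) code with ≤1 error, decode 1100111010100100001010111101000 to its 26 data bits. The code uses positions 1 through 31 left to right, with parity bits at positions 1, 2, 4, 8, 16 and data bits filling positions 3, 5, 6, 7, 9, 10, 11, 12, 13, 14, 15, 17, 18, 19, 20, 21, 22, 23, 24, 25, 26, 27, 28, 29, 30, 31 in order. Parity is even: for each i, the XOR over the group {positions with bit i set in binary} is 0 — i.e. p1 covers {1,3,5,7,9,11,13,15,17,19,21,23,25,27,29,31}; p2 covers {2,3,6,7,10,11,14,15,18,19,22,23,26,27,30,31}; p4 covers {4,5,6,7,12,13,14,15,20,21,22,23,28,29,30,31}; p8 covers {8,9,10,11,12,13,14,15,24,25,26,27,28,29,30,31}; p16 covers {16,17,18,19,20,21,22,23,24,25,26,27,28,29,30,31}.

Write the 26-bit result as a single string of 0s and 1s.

s1 (pos 1,3,5,7,9,11,13,15,17,19,21,23,25,27,29,31): 1⊕0⊕1⊕1⊕1⊕1⊕0⊕0⊕0⊕1⊕1⊕1⊕1⊕0⊕0⊕0 = 1
s2 (pos 2,3,6,7,10,11,14,15,18,19,22,23,26,27,30,31): 1⊕0⊕1⊕1⊕0⊕1⊕1⊕0⊕0⊕1⊕0⊕1⊕1⊕0⊕0⊕0 = 0
s4 (pos 4,5,6,7,12,13,14,15,20,21,22,23,28,29,30,31): 0⊕1⊕1⊕1⊕0⊕0⊕1⊕0⊕0⊕1⊕0⊕1⊕1⊕0⊕0⊕0 = 1
s8 (pos 8,9,10,11,12,13,14,15,24,25,26,27,28,29,30,31): 0⊕1⊕0⊕1⊕0⊕0⊕1⊕0⊕1⊕1⊕1⊕0⊕1⊕0⊕0⊕0 = 1
s16 (pos 16,17,18,19,20,21,22,23,24,25,26,27,28,29,30,31): 0⊕0⊕0⊕1⊕0⊕1⊕0⊕1⊕1⊕1⊕1⊕0⊕1⊕0⊕0⊕0 = 1
Syndrome s16…s1 = 11101 → error at position 29.
Flip position 29: 1100111010100100001010111101000 → 1100111010100100001010111101100
Read data bits from positions 3,5,6,7,9,10,11,12,13,14,15,17,18,19,20,21,22,23,24,25,26,27,28,29,30,31: 01111010010001010111101100

01111010010001010111101100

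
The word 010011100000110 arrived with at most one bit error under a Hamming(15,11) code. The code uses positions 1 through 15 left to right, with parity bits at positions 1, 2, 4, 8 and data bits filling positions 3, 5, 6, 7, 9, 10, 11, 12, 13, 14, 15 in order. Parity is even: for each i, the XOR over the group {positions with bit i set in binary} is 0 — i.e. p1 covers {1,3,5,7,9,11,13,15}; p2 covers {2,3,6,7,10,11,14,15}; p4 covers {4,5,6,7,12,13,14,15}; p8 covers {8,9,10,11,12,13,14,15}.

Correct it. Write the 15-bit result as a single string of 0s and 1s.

s1 (pos 1,3,5,7,9,11,13,15): 0⊕0⊕1⊕1⊕0⊕0⊕1⊕0 = 1
s2 (pos 2,3,6,7,10,11,14,15): 1⊕0⊕1⊕1⊕0⊕0⊕1⊕0 = 0
s4 (pos 4,5,6,7,12,13,14,15): 0⊕1⊕1⊕1⊕0⊕1⊕1⊕0 = 1
s8 (pos 8,9,10,11,12,13,14,15): 0⊕0⊕0⊕0⊕0⊕1⊕1⊕0 = 0
Syndrome s8…s1 = 0101 → error at position 5.
Flip position 5: 010011100000110 → 010001100000110

010001100000110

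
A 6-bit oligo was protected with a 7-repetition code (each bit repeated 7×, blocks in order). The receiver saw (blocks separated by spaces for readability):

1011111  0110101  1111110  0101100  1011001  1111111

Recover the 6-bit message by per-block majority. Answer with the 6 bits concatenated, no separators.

Block 1 (1011111): 6 ones → 1
Block 2 (0110101): 4 ones → 1
Block 3 (1111110): 6 ones → 1
Block 4 (0101100): 3 ones → 0
Block 5 (1011001): 4 ones → 1
Block 6 (1111111): 7 ones → 1

111011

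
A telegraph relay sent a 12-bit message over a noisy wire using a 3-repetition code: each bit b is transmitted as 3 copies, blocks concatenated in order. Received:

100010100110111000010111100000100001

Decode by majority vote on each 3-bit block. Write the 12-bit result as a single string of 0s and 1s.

000110010000

Block 1 (100): 1 one → 0
Block 2 (010): 1 one → 0
Block 3 (100): 1 one → 0
Block 4 (110): 2 ones → 1
Block 5 (111): 3 ones → 1
Block 6 (000): 0 ones → 0
Block 7 (010): 1 one → 0
Block 8 (111): 3 ones → 1
Block 9 (100): 1 one → 0
Block 10 (000): 0 ones → 0
Block 11 (100): 1 one → 0
Block 12 (001): 1 one → 0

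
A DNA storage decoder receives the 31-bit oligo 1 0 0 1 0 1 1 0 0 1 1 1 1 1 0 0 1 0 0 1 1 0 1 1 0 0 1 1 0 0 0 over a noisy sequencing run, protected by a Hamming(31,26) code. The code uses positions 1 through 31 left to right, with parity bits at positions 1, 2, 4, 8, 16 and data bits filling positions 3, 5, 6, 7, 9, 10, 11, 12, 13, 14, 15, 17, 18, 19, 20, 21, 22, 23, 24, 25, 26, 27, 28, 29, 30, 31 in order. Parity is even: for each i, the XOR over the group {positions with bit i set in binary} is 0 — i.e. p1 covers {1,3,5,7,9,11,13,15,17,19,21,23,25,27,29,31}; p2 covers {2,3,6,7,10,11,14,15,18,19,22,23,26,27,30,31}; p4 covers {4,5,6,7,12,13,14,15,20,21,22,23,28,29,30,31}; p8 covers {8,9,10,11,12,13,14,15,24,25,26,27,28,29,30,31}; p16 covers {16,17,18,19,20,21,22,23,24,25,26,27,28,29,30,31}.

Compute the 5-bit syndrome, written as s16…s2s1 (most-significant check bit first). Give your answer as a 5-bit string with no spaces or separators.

s1 (pos 1,3,5,7,9,11,13,15,17,19,21,23,25,27,29,31): 1⊕0⊕0⊕1⊕0⊕1⊕1⊕0⊕1⊕0⊕1⊕1⊕0⊕1⊕0⊕0 = 0
s2 (pos 2,3,6,7,10,11,14,15,18,19,22,23,26,27,30,31): 0⊕0⊕1⊕1⊕1⊕1⊕1⊕0⊕0⊕0⊕0⊕1⊕0⊕1⊕0⊕0 = 1
s4 (pos 4,5,6,7,12,13,14,15,20,21,22,23,28,29,30,31): 1⊕0⊕1⊕1⊕1⊕1⊕1⊕0⊕1⊕1⊕0⊕1⊕1⊕0⊕0⊕0 = 0
s8 (pos 8,9,10,11,12,13,14,15,24,25,26,27,28,29,30,31): 0⊕0⊕1⊕1⊕1⊕1⊕1⊕0⊕1⊕0⊕0⊕1⊕1⊕0⊕0⊕0 = 0
s16 (pos 16,17,18,19,20,21,22,23,24,25,26,27,28,29,30,31): 0⊕1⊕0⊕0⊕1⊕1⊕0⊕1⊕1⊕0⊕0⊕1⊕1⊕0⊕0⊕0 = 1
Syndrome s16…s1 = 10010 → error at position 18.

10010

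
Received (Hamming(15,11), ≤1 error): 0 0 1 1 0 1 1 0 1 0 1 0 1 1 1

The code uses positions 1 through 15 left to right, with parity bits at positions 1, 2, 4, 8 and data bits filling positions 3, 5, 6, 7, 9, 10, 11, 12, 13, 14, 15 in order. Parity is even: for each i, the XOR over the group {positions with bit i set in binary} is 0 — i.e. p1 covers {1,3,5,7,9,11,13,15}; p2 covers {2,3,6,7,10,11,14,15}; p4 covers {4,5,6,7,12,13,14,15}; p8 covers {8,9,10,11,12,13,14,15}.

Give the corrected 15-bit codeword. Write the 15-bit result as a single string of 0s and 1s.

001101111010111

s1 (pos 1,3,5,7,9,11,13,15): 0⊕1⊕0⊕1⊕1⊕1⊕1⊕1 = 0
s2 (pos 2,3,6,7,10,11,14,15): 0⊕1⊕1⊕1⊕0⊕1⊕1⊕1 = 0
s4 (pos 4,5,6,7,12,13,14,15): 1⊕0⊕1⊕1⊕0⊕1⊕1⊕1 = 0
s8 (pos 8,9,10,11,12,13,14,15): 0⊕1⊕0⊕1⊕0⊕1⊕1⊕1 = 1
Syndrome s8…s1 = 1000 → error at position 8.
Flip position 8: 001101101010111 → 001101111010111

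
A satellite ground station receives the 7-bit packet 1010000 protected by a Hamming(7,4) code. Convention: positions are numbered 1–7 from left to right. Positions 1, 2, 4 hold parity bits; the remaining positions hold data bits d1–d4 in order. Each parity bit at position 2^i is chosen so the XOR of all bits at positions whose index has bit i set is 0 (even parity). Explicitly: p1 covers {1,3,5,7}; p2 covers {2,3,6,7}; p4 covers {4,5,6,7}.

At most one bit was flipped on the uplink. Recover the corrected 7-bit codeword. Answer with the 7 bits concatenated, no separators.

s1 (pos 1,3,5,7): 1⊕1⊕0⊕0 = 0
s2 (pos 2,3,6,7): 0⊕1⊕0⊕0 = 1
s4 (pos 4,5,6,7): 0⊕0⊕0⊕0 = 0
Syndrome s4…s1 = 010 → error at position 2.
Flip position 2: 1010000 → 1110000

1110000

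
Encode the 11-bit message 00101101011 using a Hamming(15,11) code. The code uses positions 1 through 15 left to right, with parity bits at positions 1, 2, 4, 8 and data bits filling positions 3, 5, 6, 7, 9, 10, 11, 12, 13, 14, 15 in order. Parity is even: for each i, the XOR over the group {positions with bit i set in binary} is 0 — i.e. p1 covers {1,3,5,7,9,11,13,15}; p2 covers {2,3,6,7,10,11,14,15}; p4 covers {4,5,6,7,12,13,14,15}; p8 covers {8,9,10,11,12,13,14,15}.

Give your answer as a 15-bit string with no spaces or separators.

000001011101011

Place data at non-parity positions: p1 p2 0 p4 0 1 0 p8 1 1 0 1 0 1 1
p1 (pos 1,3,5,7,9,11,13,15): XOR of data positions = 0⊕0⊕0⊕1⊕0⊕0⊕1 = 0
p2 (pos 2,3,6,7,10,11,14,15): XOR of data positions = 0⊕1⊕0⊕1⊕0⊕1⊕1 = 0
p4 (pos 4,5,6,7,12,13,14,15): XOR of data positions = 0⊕1⊕0⊕1⊕0⊕1⊕1 = 0
p8 (pos 8,9,10,11,12,13,14,15): XOR of data positions = 1⊕1⊕0⊕1⊕0⊕1⊕1 = 1
Codeword: 000001011101011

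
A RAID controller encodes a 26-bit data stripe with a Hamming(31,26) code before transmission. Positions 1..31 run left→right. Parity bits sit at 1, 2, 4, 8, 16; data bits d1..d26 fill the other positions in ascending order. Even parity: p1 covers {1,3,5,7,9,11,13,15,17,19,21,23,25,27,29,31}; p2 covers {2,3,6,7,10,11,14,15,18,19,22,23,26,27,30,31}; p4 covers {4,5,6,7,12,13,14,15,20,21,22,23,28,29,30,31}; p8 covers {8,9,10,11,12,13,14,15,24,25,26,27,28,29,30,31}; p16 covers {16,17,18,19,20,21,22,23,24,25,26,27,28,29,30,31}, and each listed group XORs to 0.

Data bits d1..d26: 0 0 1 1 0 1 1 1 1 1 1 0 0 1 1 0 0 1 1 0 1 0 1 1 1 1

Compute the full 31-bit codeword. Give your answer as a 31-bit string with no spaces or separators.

Place data at non-parity positions: p1 p2 0 p4 0 1 1 p8 0 1 1 1 1 1 1 p16 0 0 1 1 0 0 1 1 0 1 0 1 1 1 1
p1 (pos 1,3,5,7,9,11,13,15,17,19,21,23,25,27,29,31): XOR of data positions = 0⊕0⊕1⊕0⊕1⊕1⊕1⊕0⊕1⊕0⊕1⊕0⊕0⊕1⊕1 = 0
p2 (pos 2,3,6,7,10,11,14,15,18,19,22,23,26,27,30,31): XOR of data positions = 0⊕1⊕1⊕1⊕1⊕1⊕1⊕0⊕1⊕0⊕1⊕1⊕0⊕1⊕1 = 1
p4 (pos 4,5,6,7,12,13,14,15,20,21,22,23,28,29,30,31): XOR of data positions = 0⊕1⊕1⊕1⊕1⊕1⊕1⊕1⊕0⊕0⊕1⊕1⊕1⊕1⊕1 = 0
p8 (pos 8,9,10,11,12,13,14,15,24,25,26,27,28,29,30,31): XOR of data positions = 0⊕1⊕1⊕1⊕1⊕1⊕1⊕1⊕0⊕1⊕0⊕1⊕1⊕1⊕1 = 0
p16 (pos 16,17,18,19,20,21,22,23,24,25,26,27,28,29,30,31): XOR of data positions = 0⊕0⊕1⊕1⊕0⊕0⊕1⊕1⊕0⊕1⊕0⊕1⊕1⊕1⊕1 = 1
Codeword: 0100011001111111001100110101111

0100011001111111001100110101111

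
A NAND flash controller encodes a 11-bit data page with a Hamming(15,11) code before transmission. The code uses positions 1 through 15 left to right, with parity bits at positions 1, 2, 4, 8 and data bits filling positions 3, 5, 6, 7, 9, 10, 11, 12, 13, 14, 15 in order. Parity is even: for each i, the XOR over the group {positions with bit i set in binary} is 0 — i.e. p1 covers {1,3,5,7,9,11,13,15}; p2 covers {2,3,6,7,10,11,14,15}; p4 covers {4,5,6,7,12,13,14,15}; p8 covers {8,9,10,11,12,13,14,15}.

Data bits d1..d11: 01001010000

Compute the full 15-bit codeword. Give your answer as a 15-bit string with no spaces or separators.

Place data at non-parity positions: p1 p2 0 p4 1 0 0 p8 1 0 1 0 0 0 0
p1 (pos 1,3,5,7,9,11,13,15): XOR of data positions = 0⊕1⊕0⊕1⊕1⊕0⊕0 = 1
p2 (pos 2,3,6,7,10,11,14,15): XOR of data positions = 0⊕0⊕0⊕0⊕1⊕0⊕0 = 1
p4 (pos 4,5,6,7,12,13,14,15): XOR of data positions = 1⊕0⊕0⊕0⊕0⊕0⊕0 = 1
p8 (pos 8,9,10,11,12,13,14,15): XOR of data positions = 1⊕0⊕1⊕0⊕0⊕0⊕0 = 0
Codeword: 110110001010000

110110001010000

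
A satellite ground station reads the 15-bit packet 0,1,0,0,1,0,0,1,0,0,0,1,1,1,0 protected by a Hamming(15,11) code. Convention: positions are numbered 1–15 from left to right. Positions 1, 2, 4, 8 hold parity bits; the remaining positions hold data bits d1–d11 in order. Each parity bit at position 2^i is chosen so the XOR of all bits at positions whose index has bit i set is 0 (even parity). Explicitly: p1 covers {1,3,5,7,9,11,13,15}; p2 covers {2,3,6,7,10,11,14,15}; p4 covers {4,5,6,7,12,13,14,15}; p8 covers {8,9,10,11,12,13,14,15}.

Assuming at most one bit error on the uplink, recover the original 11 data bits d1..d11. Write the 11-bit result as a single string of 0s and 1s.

s1 (pos 1,3,5,7,9,11,13,15): 0⊕0⊕1⊕0⊕0⊕0⊕1⊕0 = 0
s2 (pos 2,3,6,7,10,11,14,15): 1⊕0⊕0⊕0⊕0⊕0⊕1⊕0 = 0
s4 (pos 4,5,6,7,12,13,14,15): 0⊕1⊕0⊕0⊕1⊕1⊕1⊕0 = 0
s8 (pos 8,9,10,11,12,13,14,15): 1⊕0⊕0⊕0⊕1⊕1⊕1⊕0 = 0
Syndrome s8…s1 = 0000 → no error.
Read data bits from positions 3,5,6,7,9,10,11,12,13,14,15: 01000001110

01000001110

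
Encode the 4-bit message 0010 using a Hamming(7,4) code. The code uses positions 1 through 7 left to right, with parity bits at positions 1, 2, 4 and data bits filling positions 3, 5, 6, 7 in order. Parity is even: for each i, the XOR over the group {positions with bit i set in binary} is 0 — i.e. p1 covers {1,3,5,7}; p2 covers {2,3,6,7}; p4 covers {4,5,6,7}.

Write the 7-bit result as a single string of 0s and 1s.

0101010

Place data at non-parity positions: p1 p2 0 p4 0 1 0
p1 (pos 1,3,5,7): XOR of data positions = 0⊕0⊕0 = 0
p2 (pos 2,3,6,7): XOR of data positions = 0⊕1⊕0 = 1
p4 (pos 4,5,6,7): XOR of data positions = 0⊕1⊕0 = 1
Codeword: 0101010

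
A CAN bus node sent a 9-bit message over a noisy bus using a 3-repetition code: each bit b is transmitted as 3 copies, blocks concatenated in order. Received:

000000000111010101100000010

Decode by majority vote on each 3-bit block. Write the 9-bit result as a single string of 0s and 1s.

000101000

Block 1 (000): 0 ones → 0
Block 2 (000): 0 ones → 0
Block 3 (000): 0 ones → 0
Block 4 (111): 3 ones → 1
Block 5 (010): 1 one → 0
Block 6 (101): 2 ones → 1
Block 7 (100): 1 one → 0
Block 8 (000): 0 ones → 0
Block 9 (010): 1 one → 0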